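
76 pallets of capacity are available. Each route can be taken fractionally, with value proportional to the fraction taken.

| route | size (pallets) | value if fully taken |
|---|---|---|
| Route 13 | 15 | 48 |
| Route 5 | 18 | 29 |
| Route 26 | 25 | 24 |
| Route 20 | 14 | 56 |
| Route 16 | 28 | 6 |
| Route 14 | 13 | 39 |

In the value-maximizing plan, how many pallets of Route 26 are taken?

16

Rank by value-to-size ratio: Route 20 56/14≈4, Route 13 48/15≈3.2, Route 14 39/13≈3, Route 5 29/18≈1.61, Route 26 24/25≈0.96, Route 16 6/28≈0.214.
All 14 pallets of Route 20 fit (value 56) ; 62 remain.
All 15 pallets of Route 13 fit (value 48) ; 47 remain.
Take all of Route 14 (13 pallets, value 39) ; 34 pallets left.
Take all of Route 5 (18 pallets, value 29) ; 16 pallets left.
16 pallets left: a 16/25 share of Route 26 gives 24×16/25 = 15.36.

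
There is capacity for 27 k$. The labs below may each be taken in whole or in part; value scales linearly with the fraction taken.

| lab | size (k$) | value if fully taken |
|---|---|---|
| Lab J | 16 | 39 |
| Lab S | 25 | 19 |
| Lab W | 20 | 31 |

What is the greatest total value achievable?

Best value per unit of size first: Lab J 39/16≈2.44, Lab W 31/20≈1.55, Lab S 19/25≈0.76.
All 16 k$ of Lab J fit (value 39) — 11 remain.
Fill the last 11 k$ with part of Lab W: 11/20 of it earns 17.05.
Total value = 56.05.

56.05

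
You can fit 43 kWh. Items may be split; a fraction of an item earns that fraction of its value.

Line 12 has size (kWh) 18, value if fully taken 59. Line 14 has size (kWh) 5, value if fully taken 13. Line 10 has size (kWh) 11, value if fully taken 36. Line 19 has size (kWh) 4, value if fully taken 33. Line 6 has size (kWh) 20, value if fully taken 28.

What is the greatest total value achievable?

148

Best value per unit of size first: Line 19 33/4≈8.25, Line 12 59/18≈3.28, Line 10 36/11≈3.27, Line 14 13/5≈2.6, Line 6 28/20≈1.4.
Take all of Line 19 (4 kWh, value 33) — 39 kWh left.
Line 12: take in full, 18 kWh for value 59 — 21 left.
Take all of Line 10 (11 kWh, value 36) — 10 kWh left.
Take all of Line 14 (5 kWh, value 13) — 5 kWh left.
Fill the last 5 kWh with part of Line 6: 5/20 of it earns 7.
Total value = 148.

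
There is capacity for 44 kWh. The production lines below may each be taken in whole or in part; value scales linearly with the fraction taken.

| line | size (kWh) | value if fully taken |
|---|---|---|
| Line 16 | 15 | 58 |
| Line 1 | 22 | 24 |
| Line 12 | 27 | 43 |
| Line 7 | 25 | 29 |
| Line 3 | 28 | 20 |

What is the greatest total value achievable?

Best value per unit of size first: Line 16 58/15≈3.87, Line 12 43/27≈1.59, Line 7 29/25≈1.16, Line 1 24/22≈1.09, Line 3 20/28≈0.714.
All 15 kWh of Line 16 fit (value 58) ; 29 remain.
Line 12: take in full, 27 kWh for value 43 ; 2 left.
Only 2 kWh remain; take 2/25 of Line 7 for value 29×2/25 = 2.32.
Total value = 103.32.

103.32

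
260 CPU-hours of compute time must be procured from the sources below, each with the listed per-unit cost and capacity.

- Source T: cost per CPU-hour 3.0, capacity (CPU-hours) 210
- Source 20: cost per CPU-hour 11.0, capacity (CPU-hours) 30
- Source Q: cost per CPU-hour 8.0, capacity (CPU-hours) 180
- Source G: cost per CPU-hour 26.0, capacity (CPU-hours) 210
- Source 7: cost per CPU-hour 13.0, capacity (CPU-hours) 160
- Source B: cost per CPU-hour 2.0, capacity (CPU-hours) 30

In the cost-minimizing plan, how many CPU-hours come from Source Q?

20

Fill from the cheapest source first.
Source B at 2.0: take all 30 CPU-hours → 230 still needed.
Source T (3.0): use full 210 → 20 CPU-hours to go.
Source Q at 8.0: take 20 of its 180 → requirement met.
Source 20, Source 7, Source G: unused.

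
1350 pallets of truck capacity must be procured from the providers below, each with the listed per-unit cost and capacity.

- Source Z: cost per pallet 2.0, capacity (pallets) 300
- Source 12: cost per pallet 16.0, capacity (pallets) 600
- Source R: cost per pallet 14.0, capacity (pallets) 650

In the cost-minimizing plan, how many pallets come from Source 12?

400

Cheapest first:
Take 300 from Source Z at 2.0 — need 1050 more.
Source R (14.0): use full 650 — 400 pallets to go.
Source 12 (16.0): take the remaining 400 — done.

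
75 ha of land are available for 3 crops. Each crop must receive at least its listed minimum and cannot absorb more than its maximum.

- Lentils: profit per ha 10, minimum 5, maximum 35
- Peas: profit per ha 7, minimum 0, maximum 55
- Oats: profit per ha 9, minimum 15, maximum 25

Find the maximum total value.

Meeting every minimum uses 5+0+15 = 20 ha, leaving 55.
Highest profit per ha first: Lentils 10 > Oats 9 > Peas 7.
Give Lentils 30 more to hit its cap of 35 → 25 left.
Oats takes 10 more to reach its cap of 25 → 15 left.
Peas: +15 (room for 55) → 15. Pool exhausted.
Total = 10×35 + 7×15 + 9×25 = 680.

680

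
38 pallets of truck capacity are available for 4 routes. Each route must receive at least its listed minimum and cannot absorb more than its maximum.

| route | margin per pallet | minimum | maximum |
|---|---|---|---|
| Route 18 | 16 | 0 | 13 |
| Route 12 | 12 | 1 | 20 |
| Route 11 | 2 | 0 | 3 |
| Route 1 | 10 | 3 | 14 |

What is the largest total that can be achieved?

Meeting every minimum uses 0+1+0+3 = 4 pallets, leaving 34.
Rank by margin per pallet: Route 18 16 > Route 12 12 > Route 1 10 > Route 11 2.
Give Route 18 13 more to hit its cap of 13 → 21 left.
Route 12: +19 to 20 (cap) → 2 left.
Route 1: +2 (room for 11) → 5. Pool exhausted.
Total = 16×13 + 12×20 + 10×5 = 498.

498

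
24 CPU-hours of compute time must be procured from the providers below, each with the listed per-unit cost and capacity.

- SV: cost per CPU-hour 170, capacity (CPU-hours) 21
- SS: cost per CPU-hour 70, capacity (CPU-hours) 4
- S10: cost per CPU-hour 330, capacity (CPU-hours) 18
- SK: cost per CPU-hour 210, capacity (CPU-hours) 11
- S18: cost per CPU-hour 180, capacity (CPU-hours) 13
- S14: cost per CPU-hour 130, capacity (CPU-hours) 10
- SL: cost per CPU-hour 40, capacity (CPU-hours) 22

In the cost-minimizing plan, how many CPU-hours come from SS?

Fill from the cheapest provider first.
Take 22 from SL at 40 — need 2 more.
SS (70): take the remaining 2 — done.
S14, SV, S18, SK, S10: unused.

2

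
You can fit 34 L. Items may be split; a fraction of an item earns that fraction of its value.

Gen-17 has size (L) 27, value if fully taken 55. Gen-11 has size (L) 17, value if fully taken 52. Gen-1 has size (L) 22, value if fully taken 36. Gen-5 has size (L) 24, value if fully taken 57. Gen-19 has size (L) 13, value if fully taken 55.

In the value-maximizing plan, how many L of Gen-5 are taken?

Rank by value-to-size ratio: Gen-19 55/13≈4.23, Gen-11 52/17≈3.06, Gen-5 57/24≈2.38, Gen-17 55/27≈2.04, Gen-1 36/22≈1.64.
All 13 L of Gen-19 fit (value 55) → 21 remain.
All 17 L of Gen-11 fit (value 52) → 4 remain.
4 L left: a 4/24 share of Gen-5 gives 57×4/24 = 9.5.

4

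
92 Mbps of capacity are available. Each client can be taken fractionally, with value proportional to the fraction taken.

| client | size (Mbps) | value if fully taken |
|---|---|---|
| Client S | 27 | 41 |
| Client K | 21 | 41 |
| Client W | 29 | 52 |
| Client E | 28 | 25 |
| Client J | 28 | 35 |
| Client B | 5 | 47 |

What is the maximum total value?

Rank by value-to-size ratio: Client B 47/5≈9.4, Client K 41/21≈1.95, Client W 52/29≈1.79, Client S 41/27≈1.52, Client J 35/28≈1.25, Client E 25/28≈0.893.
All 5 Mbps of Client B fit (value 47) — 87 remain.
Take all of Client K (21 Mbps, value 41) — 66 Mbps left.
Client W: take in full, 29 Mbps for value 52 — 37 left.
Take all of Client S (27 Mbps, value 41) — 10 Mbps left.
10 Mbps left: a 10/28 share of Client J gives 35×10/28 = 12.5.
Total value = 193.5.

193.5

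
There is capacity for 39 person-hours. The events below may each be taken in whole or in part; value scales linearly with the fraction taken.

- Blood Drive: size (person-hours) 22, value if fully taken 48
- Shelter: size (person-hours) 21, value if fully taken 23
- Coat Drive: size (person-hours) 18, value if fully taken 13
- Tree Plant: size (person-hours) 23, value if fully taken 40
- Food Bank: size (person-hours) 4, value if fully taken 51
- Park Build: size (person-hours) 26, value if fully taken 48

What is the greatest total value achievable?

Sort by value density: Food Bank 51/4≈12.8, Blood Drive 48/22≈2.18, Park Build 48/26≈1.85, Tree Plant 40/23≈1.74, Shelter 23/21≈1.1, Coat Drive 13/18≈0.722.
Food Bank: take in full, 4 person-hours for value 51 — 35 left.
Blood Drive: take in full, 22 person-hours for value 48 — 13 left.
Only 13 person-hours remain; take 13/26 of Park Build for value 48×13/26 = 24.
Total value = 123.

123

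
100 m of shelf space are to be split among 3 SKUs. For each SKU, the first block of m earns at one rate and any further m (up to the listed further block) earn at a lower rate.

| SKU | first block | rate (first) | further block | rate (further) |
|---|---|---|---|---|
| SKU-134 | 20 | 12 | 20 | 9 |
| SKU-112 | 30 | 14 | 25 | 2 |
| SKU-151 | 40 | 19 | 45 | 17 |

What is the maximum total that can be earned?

Rank every tier by rate: SKU-151/T1 19 > SKU-151/T2 17 > SKU-112/T1 14 > SKU-134/T1 12 > SKU-134/T2 9 > SKU-112/T2 2.
Fill SKU-151 T1 block (40 at 19) ; 60 left.
SKU-151 T2 at 17: fill all 45 ; 15 left.
SKU-112 T1 at 14: only 15 left, fill 15.
Total = 19×40 + 17×45 + 14×15 = 1735.

1735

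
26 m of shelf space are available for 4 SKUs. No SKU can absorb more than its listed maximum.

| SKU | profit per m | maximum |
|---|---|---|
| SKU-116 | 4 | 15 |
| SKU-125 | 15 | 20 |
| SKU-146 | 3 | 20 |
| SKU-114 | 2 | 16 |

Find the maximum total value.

Highest profit per m first: SKU-125 15 > SKU-116 4 > SKU-146 3 > SKU-114 2.
Give SKU-125 20 to hit its cap of 20 — 6 left.
Only 6 left; SKU-116 takes them to reach 6.
Total = 4×6 + 15×20 = 324.

324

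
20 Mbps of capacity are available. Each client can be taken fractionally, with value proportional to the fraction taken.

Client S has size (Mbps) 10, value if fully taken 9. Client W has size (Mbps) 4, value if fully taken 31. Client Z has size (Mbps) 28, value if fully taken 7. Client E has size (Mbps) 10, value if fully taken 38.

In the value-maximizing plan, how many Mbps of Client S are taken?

6

Best value per unit of size first: Client W 31/4≈7.75, Client E 38/10≈3.8, Client S 9/10≈0.9, Client Z 7/28≈0.25.
All 4 Mbps of Client W fit (value 31) → 16 remain.
Client E: take in full, 10 Mbps for value 38 → 6 left.
6 Mbps left: a 6/10 share of Client S gives 9×6/10 = 5.4.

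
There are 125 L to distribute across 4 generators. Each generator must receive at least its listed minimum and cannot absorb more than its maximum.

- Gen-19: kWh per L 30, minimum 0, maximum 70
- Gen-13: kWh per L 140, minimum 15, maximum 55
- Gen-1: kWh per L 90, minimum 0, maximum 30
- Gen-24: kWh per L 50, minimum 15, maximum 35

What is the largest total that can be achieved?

Meeting every minimum uses 0+15+0+15 = 30 L, leaving 95.
Highest kWh per L first: Gen-13 140 > Gen-1 90 > Gen-24 50 > Gen-19 30.
Give Gen-13 40 more to hit its cap of 55 — 55 left.
Gen-1 takes 30 more to reach its cap of 30 — 25 left.
Give Gen-24 20 more to hit its cap of 35 — 5 left.
Gen-19 has room for 70 more but only 5 remain, so it gets 5.
Total = 30×5 + 140×55 + 90×30 + 50×35 = 12300.

12300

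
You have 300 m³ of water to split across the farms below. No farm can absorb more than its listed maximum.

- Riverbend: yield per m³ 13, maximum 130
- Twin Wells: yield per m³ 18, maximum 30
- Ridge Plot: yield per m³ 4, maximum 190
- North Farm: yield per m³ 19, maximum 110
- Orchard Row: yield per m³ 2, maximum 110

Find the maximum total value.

Order the farms by yield per m³: North Farm 19 > Twin Wells 18 > Riverbend 13 > Ridge Plot 4 > Orchard Row 2.
North Farm takes 110 to reach its cap of 110 → 190 left.
Give Twin Wells 30 to hit its cap of 30 → 160 left.
Give Riverbend 130 to hit its cap of 130 → 30 left.
Ridge Plot: +30 (room for 190) → 30. Pool exhausted.
Total = 13×130 + 18×30 + 4×30 + 19×110 = 4440.

4440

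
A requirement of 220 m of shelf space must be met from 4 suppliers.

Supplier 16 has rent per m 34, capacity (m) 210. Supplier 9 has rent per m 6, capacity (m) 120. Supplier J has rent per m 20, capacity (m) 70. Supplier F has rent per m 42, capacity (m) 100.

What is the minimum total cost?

Cheapest first:
Supplier 9 (6): use full 120 — 100 m to go.
Supplier J (20): use full 70 — 30 m to go.
Supplier 16 at 34: take 30 of its 210 — requirement met.
Supplier F: unused.
Cost = 120×6 + 70×20 + 30×34 = 3140.

3140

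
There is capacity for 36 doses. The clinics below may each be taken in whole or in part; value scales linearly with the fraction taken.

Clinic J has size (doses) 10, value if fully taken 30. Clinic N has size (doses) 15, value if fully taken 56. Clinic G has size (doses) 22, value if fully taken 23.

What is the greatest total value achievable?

97.5

Best value per unit of size first: Clinic N 56/15≈3.73, Clinic J 30/10≈3, Clinic G 23/22≈1.05.
All 15 doses of Clinic N fit (value 56) — 21 remain.
Take all of Clinic J (10 doses, value 30) — 11 doses left.
Fill the last 11 doses with part of Clinic G: 11/22 of it earns 11.5.
Total value = 97.5.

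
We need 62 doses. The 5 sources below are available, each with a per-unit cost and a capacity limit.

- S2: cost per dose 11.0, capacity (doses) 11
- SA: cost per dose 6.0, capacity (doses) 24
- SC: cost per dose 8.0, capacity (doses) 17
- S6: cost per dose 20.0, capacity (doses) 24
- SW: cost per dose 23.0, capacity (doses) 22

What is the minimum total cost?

601

Fill from the cheapest source first.
SA (6.0): use full 24 — 38 doses to go.
SC (8.0): use full 17 — 21 doses to go.
S2 (11.0): use full 11 — 10 doses to go.
S6 (20.0): take the remaining 10 — done.
SW: unused.
Cost = 24×6.0 + 17×8.0 + 11×11.0 + 10×20.0 = 601.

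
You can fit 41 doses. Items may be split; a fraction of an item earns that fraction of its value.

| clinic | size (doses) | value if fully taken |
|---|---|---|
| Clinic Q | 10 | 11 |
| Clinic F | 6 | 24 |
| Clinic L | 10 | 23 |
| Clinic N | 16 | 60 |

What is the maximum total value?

116.9

Best value per unit of size first: Clinic F 24/6≈4, Clinic N 60/16≈3.75, Clinic L 23/10≈2.3, Clinic Q 11/10≈1.1.
Clinic F: take in full, 6 doses for value 24 ; 35 left.
All 16 doses of Clinic N fit (value 60) ; 19 remain.
Take all of Clinic L (10 doses, value 23) ; 9 doses left.
Fill the last 9 doses with part of Clinic Q: 9/10 of it earns 9.9.
Total value = 116.9.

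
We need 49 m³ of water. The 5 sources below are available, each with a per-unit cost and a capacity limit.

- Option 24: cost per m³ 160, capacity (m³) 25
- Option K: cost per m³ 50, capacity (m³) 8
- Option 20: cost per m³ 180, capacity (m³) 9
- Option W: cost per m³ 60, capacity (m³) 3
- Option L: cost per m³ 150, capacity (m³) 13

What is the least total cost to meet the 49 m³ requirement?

Fill from the cheapest source first.
Option K at 50: take all 8 m³ → 41 still needed.
Option W at 60: take all 3 m³ → 38 still needed.
Option L (150): use full 13 → 25 m³ to go.
Take 25 from Option 24 at 160 → need 0 more.
Option 20: unused.
Cost = 8×50 + 3×60 + 13×150 + 25×160 = 6530.

6530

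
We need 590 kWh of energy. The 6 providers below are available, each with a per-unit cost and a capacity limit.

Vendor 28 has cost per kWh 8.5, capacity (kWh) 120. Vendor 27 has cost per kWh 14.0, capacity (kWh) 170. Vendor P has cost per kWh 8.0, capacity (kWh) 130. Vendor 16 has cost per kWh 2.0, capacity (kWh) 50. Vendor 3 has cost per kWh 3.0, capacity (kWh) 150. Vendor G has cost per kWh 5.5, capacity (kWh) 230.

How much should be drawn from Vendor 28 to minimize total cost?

Use providers in increasing cost order.
Vendor 16 (2.0): use full 50 ; 540 kWh to go.
Vendor 3 at 3.0: take all 150 kWh ; 390 still needed.
Vendor G (5.5): use full 230 ; 160 kWh to go.
Vendor P (8.0): use full 130 ; 30 kWh to go.
Vendor 28 (8.5): take the remaining 30 ; done.
Vendor 27: unused.

30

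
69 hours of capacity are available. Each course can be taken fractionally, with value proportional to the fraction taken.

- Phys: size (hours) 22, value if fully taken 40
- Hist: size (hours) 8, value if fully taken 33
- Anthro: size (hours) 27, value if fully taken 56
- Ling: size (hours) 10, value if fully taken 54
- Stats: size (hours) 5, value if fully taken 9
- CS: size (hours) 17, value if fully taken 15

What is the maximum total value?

186.6

Best value per unit of size first: Ling 54/10≈5.4, Hist 33/8≈4.12, Anthro 56/27≈2.07, Phys 40/22≈1.82, Stats 9/5≈1.8, CS 15/17≈0.882.
Take all of Ling (10 hours, value 54) → 59 hours left.
Take all of Hist (8 hours, value 33) → 51 hours left.
Take all of Anthro (27 hours, value 56) → 24 hours left.
Take all of Phys (22 hours, value 40) → 2 hours left.
Fill the last 2 hours with part of Stats: 2/5 of it earns 3.6.
Total value = 186.6.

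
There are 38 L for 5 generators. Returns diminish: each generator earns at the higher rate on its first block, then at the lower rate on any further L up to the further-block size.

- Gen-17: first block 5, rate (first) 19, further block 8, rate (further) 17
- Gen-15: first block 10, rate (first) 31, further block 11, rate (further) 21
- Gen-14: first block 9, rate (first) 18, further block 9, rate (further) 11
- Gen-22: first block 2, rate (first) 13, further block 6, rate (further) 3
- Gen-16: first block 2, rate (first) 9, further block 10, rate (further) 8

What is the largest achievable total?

849

Treat each block as its own option and order by rate: Gen-15/T1 31 > Gen-15/T2 21 > Gen-17/T1 19 > Gen-14/T1 18 > Gen-17/T2 17 > Gen-22/T1 13 > Gen-14/T2 11 > Gen-16/T1 9 > Gen-16/T2 8 > Gen-22/T2 3.
Gen-15/T1 (31): +10 ; 28 left.
Gen-15/T2 (21): +11 ; 17 left.
Gen-17/T1 (19): +5 ; 12 left.
Gen-14 T1 at 18: fill all 9 ; 3 left.
Gen-17/T2: +3 of 8 at 17; pool empty.
Total = 31×10 + 21×11 + 19×5 + 18×9 + 17×3 = 849.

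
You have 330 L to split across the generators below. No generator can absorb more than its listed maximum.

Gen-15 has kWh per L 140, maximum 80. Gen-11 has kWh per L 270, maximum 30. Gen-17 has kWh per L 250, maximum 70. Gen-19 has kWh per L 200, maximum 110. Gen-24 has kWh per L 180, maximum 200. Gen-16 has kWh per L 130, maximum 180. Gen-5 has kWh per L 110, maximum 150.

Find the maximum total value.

69200

Order the generators by kWh per L: Gen-11 270 > Gen-17 250 > Gen-19 200 > Gen-24 180 > Gen-15 140 > Gen-16 130 > Gen-5 110.
Gen-11: +30 to 30 (cap) — 300 left.
Give Gen-17 70 to hit its cap of 70 — 230 left.
Gen-19: +110 to 110 (cap) — 120 left.
Gen-24 has room for 200 but only 120 remain, so it gets 120.
Total = 270×30 + 250×70 + 200×110 + 180×120 = 69200.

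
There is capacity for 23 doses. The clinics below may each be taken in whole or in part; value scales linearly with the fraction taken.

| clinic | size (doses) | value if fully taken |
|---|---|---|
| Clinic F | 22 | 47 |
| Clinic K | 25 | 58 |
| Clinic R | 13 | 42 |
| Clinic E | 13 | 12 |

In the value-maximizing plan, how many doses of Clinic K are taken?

Sort by value density: Clinic R 42/13≈3.23, Clinic K 58/25≈2.32, Clinic F 47/22≈2.14, Clinic E 12/13≈0.923.
All 13 doses of Clinic R fit (value 42) ; 10 remain.
Fill the last 10 doses with part of Clinic K: 10/25 of it earns 23.2.

10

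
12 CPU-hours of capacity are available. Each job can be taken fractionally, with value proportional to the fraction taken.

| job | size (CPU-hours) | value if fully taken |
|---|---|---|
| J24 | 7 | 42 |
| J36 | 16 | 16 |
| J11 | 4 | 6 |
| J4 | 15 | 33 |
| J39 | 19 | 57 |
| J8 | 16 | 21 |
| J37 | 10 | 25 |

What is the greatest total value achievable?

Rank by value-to-size ratio: J24 42/7≈6, J39 57/19≈3, J37 25/10≈2.5, J4 33/15≈2.2, J11 6/4≈1.5, J8 21/16≈1.31, J36 16/16≈1.
J24: take in full, 7 CPU-hours for value 42 → 5 left.
Only 5 CPU-hours remain; take 5/19 of J39 for value 57×5/19 = 15.
Total value = 57.

57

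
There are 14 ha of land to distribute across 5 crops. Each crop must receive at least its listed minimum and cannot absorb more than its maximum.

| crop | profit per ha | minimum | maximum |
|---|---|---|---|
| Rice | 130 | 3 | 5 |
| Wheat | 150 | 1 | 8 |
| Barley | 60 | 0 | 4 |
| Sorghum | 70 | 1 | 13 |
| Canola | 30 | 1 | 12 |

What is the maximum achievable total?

1820

Meeting every minimum uses 3+1+0+1+1 = 6 ha, leaving 8.
Order the crops by profit per ha: Wheat 150 > Rice 130 > Sorghum 70 > Barley 60 > Canola 30.
Wheat takes 7 more to reach its cap of 8 — 1 left.
Rice has room for 2 more but only 1 remain, so it gets 4.
Total = 130×4 + 150×8 + 70×1 + 30×1 = 1820.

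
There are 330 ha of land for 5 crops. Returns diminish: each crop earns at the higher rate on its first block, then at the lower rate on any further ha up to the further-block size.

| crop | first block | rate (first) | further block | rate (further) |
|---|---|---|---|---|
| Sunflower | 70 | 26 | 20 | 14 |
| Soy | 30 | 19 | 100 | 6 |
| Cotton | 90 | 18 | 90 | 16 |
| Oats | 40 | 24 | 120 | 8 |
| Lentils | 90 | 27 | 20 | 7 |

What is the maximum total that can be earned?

7560

Order all 10 blocks by rate: Lentils/T1 27 > Sunflower/T1 26 > Oats/T1 24 > Soy/T1 19 > Cotton/T1 18 > Cotton/T2 16 > Sunflower/T2 14 > Oats/T2 8 > Lentils/T2 7 > Soy/T2 6.
Lentils/T1 (27): +90 → 240 left.
Fill Sunflower T1 block (70 at 26) → 170 left.
Oats/T1 (24): +40 → 130 left.
Fill Soy T1 block (30 at 19) → 100 left.
Fill Cotton T1 block (90 at 18) → 10 left.
Cotton/T2: +10 of 90 at 16; pool empty.
Total = 27×90 + 26×70 + 24×40 + 19×30 + 18×90 + 16×10 = 7560.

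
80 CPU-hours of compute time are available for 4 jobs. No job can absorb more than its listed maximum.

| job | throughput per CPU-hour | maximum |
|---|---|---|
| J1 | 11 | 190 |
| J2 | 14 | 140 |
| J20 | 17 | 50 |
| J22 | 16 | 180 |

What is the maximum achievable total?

1330

Highest throughput per CPU-hour first: J20 17 > J22 16 > J2 14 > J1 11.
J20: +50 to 50 (cap) → 30 left.
Only 30 left; J22 takes them to reach 30.
Total = 17×50 + 16×30 = 1330.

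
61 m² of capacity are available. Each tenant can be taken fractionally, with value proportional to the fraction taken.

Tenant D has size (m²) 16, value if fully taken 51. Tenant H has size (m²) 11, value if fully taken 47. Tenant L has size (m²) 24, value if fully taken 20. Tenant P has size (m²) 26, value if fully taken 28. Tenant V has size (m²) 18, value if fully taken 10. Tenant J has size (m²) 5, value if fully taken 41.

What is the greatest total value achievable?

169.5

Rank by value-to-size ratio: Tenant J 41/5≈8.2, Tenant H 47/11≈4.27, Tenant D 51/16≈3.19, Tenant P 28/26≈1.08, Tenant L 20/24≈0.833, Tenant V 10/18≈0.556.
Take all of Tenant J (5 m², value 41) ; 56 m² left.
Take all of Tenant H (11 m², value 47) ; 45 m² left.
Take all of Tenant D (16 m², value 51) ; 29 m² left.
Tenant P: take in full, 26 m² for value 28 ; 3 left.
3 m² left: a 3/24 share of Tenant L gives 20×3/24 = 2.5.
Total value = 169.5.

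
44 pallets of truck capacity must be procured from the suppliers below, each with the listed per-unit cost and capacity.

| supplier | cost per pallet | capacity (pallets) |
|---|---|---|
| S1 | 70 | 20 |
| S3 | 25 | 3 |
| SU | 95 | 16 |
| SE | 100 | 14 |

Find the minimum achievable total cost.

Cheapest first:
Take 3 from S3 at 25 ; need 41 more.
Take 20 from S1 at 70 ; need 21 more.
SU at 95: take all 16 pallets ; 5 still needed.
Take 5 from SE at 100 to finish.
Cost = 3×25 + 20×70 + 16×95 + 5×100 = 3495.

3495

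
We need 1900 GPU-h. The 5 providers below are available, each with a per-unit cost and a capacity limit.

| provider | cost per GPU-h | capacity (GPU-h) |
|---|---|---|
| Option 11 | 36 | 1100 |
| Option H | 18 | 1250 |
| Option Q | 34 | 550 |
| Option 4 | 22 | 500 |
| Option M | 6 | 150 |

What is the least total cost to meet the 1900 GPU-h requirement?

34400

Cheapest first:
Option M (6): use full 150 → 1750 GPU-h to go.
Option H (18): use full 1250 → 500 GPU-h to go.
Option 4 (22): use full 500 → 0 GPU-h to go.
Option Q, Option 11: unused.
Cost = 150×6 + 1250×18 + 500×22 = 34400.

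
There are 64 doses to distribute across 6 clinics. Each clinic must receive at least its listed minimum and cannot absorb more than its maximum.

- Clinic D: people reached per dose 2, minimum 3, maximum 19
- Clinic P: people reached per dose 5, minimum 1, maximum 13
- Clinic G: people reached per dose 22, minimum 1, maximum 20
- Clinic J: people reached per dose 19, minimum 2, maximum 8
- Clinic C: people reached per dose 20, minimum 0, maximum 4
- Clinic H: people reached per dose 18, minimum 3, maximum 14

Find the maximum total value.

Meeting every minimum uses 3+1+1+2+0+3 = 10 doses, leaving 54.
Rank by people reached per dose: Clinic G 22 > Clinic C 20 > Clinic J 19 > Clinic H 18 > Clinic P 5 > Clinic D 2.
Clinic G: +19 to 20 (cap) → 35 left.
Clinic C takes 4 more to reach its cap of 4 → 31 left.
Clinic J: +6 to 8 (cap) → 25 left.
Clinic H: +11 to 14 (cap) → 14 left.
Clinic P takes 12 more to reach its cap of 13 → 2 left.
Clinic D has room for 16 more but only 2 remain, so it gets 5.
Total = 2×5 + 5×13 + 22×20 + 19×8 + 20×4 + 18×14 = 999.

999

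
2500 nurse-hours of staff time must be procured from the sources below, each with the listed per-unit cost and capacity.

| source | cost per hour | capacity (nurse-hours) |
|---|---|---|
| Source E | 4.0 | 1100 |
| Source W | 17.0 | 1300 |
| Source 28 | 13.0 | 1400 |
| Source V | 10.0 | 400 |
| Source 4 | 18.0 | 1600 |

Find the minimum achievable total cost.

21400

Use sources in increasing cost order.
Take 1100 from Source E at 4.0 ; need 1400 more.
Source V at 10.0: take all 400 nurse-hours ; 1000 still needed.
Source 28 at 13.0: take 1000 of its 1400 ; requirement met.
Source W, Source 4: unused.
Cost = 1100×4.0 + 400×10.0 + 1000×13.0 = 21400.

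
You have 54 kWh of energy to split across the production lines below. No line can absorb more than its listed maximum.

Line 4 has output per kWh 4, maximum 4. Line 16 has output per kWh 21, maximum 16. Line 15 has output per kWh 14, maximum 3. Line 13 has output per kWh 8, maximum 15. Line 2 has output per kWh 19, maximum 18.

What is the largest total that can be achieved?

Order the production lines by output per kWh: Line 16 21 > Line 2 19 > Line 15 14 > Line 13 8 > Line 4 4.
Give Line 16 16 to hit its cap of 16 → 38 left.
Line 2 takes 18 to reach its cap of 18 → 20 left.
Line 15: +3 to 3 (cap) → 17 left.
Line 13: +15 to 15 (cap) → 2 left.
Only 2 left; Line 4 takes them to reach 2.
Total = 4×2 + 21×16 + 14×3 + 8×15 + 19×18 = 848.

848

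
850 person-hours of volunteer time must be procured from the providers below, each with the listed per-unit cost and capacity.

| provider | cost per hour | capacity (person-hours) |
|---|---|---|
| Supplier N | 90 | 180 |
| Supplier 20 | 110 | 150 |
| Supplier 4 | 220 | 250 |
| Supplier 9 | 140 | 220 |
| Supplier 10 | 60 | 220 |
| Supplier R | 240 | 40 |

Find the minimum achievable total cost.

94300

Cheapest first:
Supplier 10 at 60: take all 220 person-hours ; 630 still needed.
Take 180 from Supplier N at 90 ; need 450 more.
Supplier 20 (110): use full 150 ; 300 person-hours to go.
Take 220 from Supplier 9 at 140 ; need 80 more.
Take 80 from Supplier 4 at 220 to finish.
Supplier R: unused.
Cost = 220×60 + 180×90 + 150×110 + 220×140 + 80×220 = 94300.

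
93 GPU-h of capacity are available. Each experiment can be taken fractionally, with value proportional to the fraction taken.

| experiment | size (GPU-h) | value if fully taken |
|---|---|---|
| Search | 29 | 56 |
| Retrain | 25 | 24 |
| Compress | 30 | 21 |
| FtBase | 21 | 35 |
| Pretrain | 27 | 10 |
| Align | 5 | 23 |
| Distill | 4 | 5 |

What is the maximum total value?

149.3

Best value per unit of size first: Align 23/5≈4.6, Search 56/29≈1.93, FtBase 35/21≈1.67, Distill 5/4≈1.25, Retrain 24/25≈0.96, Compress 21/30≈0.7, Pretrain 10/27≈0.37.
All 5 GPU-h of Align fit (value 23) ; 88 remain.
Search: take in full, 29 GPU-h for value 56 ; 59 left.
FtBase: take in full, 21 GPU-h for value 35 ; 38 left.
All 4 GPU-h of Distill fit (value 5) ; 34 remain.
Retrain: take in full, 25 GPU-h for value 24 ; 9 left.
Only 9 GPU-h remain; take 9/30 of Compress for value 21×9/30 = 6.3.
Total value = 149.3.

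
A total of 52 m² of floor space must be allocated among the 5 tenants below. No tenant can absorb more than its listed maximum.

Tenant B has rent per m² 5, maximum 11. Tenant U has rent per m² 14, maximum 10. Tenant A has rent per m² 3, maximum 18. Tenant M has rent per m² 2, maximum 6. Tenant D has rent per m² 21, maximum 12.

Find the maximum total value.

503

Order the tenants by rent per m²: Tenant D 21 > Tenant U 14 > Tenant B 5 > Tenant A 3 > Tenant M 2.
Give Tenant D 12 to hit its cap of 12 — 40 left.
Tenant U: +10 to 10 (cap) — 30 left.
Tenant B takes 11 to reach its cap of 11 — 19 left.
Tenant A takes 18 to reach its cap of 18 — 1 left.
Tenant M has room for 6 but only 1 remain, so it gets 1.
Total = 5×11 + 14×10 + 3×18 + 2×1 + 21×12 = 503.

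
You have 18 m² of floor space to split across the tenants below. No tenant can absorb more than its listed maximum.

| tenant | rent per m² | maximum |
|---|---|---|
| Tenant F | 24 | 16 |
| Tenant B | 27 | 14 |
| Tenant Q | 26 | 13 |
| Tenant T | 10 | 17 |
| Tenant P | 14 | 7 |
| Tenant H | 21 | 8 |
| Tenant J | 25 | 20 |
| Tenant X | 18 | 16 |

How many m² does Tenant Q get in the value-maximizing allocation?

Order the tenants by rent per m²: Tenant B 27 > Tenant Q 26 > Tenant J 25 > Tenant F 24 > Tenant H 21 > Tenant X 18 > Tenant P 14 > Tenant T 10.
Give Tenant B 14 to hit its cap of 14 → 4 left.
Tenant Q has room for 13 but only 4 remain, so it gets 4.

4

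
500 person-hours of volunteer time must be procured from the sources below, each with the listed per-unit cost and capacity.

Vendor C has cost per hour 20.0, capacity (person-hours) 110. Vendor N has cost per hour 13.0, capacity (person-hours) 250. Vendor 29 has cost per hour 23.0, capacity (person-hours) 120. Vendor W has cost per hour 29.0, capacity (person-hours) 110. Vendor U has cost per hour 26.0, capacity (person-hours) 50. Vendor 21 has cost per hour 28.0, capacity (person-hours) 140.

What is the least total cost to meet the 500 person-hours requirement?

Use sources in increasing cost order.
Vendor N (13.0): use full 250 — 250 person-hours to go.
Take 110 from Vendor C at 20.0 — need 140 more.
Take 120 from Vendor 29 at 23.0 — need 20 more.
Vendor U at 26.0: take 20 of its 50 — requirement met.
Vendor 21, Vendor W: unused.
Cost = 250×13.0 + 110×20.0 + 120×23.0 + 20×26.0 = 8730.

8730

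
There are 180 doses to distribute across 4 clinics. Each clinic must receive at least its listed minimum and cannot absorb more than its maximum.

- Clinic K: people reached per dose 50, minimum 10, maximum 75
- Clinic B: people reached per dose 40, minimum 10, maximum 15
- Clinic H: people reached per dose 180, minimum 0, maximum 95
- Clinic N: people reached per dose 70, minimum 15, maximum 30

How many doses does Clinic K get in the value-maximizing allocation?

45

Meeting every minimum uses 10+10+0+15 = 35 doses, leaving 145.
Rank by people reached per dose: Clinic H 180 > Clinic N 70 > Clinic K 50 > Clinic B 40.
Give Clinic H 95 more to hit its cap of 95 → 50 left.
Clinic N: +15 to 30 (cap) → 35 left.
Only 35 left; Clinic K takes them to reach 45.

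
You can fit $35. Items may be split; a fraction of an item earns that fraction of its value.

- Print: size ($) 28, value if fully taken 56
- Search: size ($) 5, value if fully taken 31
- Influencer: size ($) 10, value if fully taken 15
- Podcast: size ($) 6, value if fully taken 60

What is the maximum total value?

Sort by value density: Podcast 60/6≈10, Search 31/5≈6.2, Print 56/28≈2, Influencer 15/10≈1.5.
Podcast: take in full, 6 $ for value 60 — 29 left.
Search: take in full, 5 $ for value 31 — 24 left.
24 $ left: a 24/28 share of Print gives 56×24/28 = 48.
Total value = 139.

139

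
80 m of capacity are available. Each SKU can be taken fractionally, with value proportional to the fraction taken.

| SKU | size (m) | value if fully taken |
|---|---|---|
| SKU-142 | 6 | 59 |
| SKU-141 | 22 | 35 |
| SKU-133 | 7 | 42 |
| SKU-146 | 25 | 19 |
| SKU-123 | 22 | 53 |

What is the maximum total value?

206.48

Sort by value density: SKU-142 59/6≈9.83, SKU-133 42/7≈6, SKU-123 53/22≈2.41, SKU-141 35/22≈1.59, SKU-146 19/25≈0.76.
All 6 m of SKU-142 fit (value 59) ; 74 remain.
All 7 m of SKU-133 fit (value 42) ; 67 remain.
All 22 m of SKU-123 fit (value 53) ; 45 remain.
Take all of SKU-141 (22 m, value 35) ; 23 m left.
Fill the last 23 m with part of SKU-146: 23/25 of it earns 17.48.
Total value = 206.48.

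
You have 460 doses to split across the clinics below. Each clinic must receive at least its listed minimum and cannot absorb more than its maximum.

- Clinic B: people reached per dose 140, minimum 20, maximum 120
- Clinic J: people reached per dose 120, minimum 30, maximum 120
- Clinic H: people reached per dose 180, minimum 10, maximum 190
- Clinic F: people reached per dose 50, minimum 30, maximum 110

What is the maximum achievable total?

Meeting every minimum uses 20+30+10+30 = 90 doses, leaving 370.
Highest people reached per dose first: Clinic H 180 > Clinic B 140 > Clinic J 120 > Clinic F 50.
Give Clinic H 180 more to hit its cap of 190 — 190 left.
Clinic B: +100 to 120 (cap) — 90 left.
Give Clinic J 90 more to hit its cap of 120 — 0 left.
Total = 140×120 + 120×120 + 180×190 + 50×30 = 66900.

66900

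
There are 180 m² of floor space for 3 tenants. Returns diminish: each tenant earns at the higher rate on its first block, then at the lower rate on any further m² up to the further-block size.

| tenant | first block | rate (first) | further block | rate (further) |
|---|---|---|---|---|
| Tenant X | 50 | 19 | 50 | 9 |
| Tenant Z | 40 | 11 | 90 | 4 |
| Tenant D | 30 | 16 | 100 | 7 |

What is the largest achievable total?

Treat each block as its own option and order by rate: Tenant X/T1 19 > Tenant D/T1 16 > Tenant Z/T1 11 > Tenant X/T2 9 > Tenant D/T2 7 > Tenant Z/T2 4.
Tenant X T1 at 19: fill all 50 — 130 left.
Tenant D T1 at 16: fill all 30 — 100 left.
Tenant Z T1 at 11: fill all 40 — 60 left.
Fill Tenant X T2 block (50 at 9) — 10 left.
Tenant D/T2: +10 of 100 at 7; pool empty.
Total = 19×50 + 16×30 + 11×40 + 9×50 + 7×10 = 2390.

2390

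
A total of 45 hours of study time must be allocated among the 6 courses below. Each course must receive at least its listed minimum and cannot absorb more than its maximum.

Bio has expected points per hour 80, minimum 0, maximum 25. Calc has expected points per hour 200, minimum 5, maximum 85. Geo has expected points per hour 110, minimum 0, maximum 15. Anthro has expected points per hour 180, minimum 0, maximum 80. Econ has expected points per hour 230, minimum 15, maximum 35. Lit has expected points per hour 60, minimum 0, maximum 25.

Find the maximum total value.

10050

Meeting every minimum uses 0+5+0+0+15+0 = 20 hours, leaving 25.
Highest expected points per hour first: Econ 230 > Calc 200 > Anthro 180 > Geo 110 > Bio 80 > Lit 60.
Give Econ 20 more to hit its cap of 35 ; 5 left.
Calc: +5 (room for 80) → 10. Pool exhausted.
Total = 200×10 + 230×35 = 10050.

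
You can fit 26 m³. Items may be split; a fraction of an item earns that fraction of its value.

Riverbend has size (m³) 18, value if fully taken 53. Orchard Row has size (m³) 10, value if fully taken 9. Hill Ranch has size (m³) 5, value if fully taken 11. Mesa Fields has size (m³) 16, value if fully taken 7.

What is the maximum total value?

Sort by value density: Riverbend 53/18≈2.94, Hill Ranch 11/5≈2.2, Orchard Row 9/10≈0.9, Mesa Fields 7/16≈0.438.
Take all of Riverbend (18 m³, value 53) — 8 m³ left.
Hill Ranch: take in full, 5 m³ for value 11 — 3 left.
3 m³ left: a 3/10 share of Orchard Row gives 9×3/10 = 2.7.
Total value = 66.7.

66.7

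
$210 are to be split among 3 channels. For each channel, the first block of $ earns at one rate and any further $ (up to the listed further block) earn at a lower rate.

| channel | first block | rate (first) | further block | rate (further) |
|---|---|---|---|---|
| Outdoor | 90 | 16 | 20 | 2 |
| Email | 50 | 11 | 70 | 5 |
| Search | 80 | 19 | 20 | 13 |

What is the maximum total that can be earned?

Treat each block as its own option and order by rate: Search/T1 19 > Outdoor/T1 16 > Search/T2 13 > Email/T1 11 > Email/T2 5 > Outdoor/T2 2.
Search/T1 (19): +80 → 130 left.
Fill Outdoor T1 block (90 at 16) → 40 left.
Search T2 at 13: fill all 20 → 20 left.
Email T1 at 11: only 20 left, fill 20.
Total = 19×80 + 16×90 + 13×20 + 11×20 = 3440.

3440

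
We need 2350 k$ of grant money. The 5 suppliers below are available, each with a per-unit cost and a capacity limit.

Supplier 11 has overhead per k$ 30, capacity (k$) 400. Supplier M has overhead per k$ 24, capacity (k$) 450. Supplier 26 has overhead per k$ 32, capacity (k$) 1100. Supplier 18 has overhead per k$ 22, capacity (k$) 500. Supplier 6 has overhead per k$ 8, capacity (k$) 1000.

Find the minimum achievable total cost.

Cheapest first:
Supplier 6 at 8: take all 1000 k$ → 1350 still needed.
Supplier 18 at 22: take all 500 k$ → 850 still needed.
Take 450 from Supplier M at 24 → need 400 more.
Supplier 11 at 30: take all 400 k$ → 0 still needed.
Supplier 26: unused.
Cost = 1000×8 + 500×22 + 450×24 + 400×30 = 41800.

41800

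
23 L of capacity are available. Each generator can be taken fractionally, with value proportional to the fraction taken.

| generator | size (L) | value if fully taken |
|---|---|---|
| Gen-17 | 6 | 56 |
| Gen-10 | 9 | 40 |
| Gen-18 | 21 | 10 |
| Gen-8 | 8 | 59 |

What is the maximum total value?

Rank by value-to-size ratio: Gen-17 56/6≈9.33, Gen-8 59/8≈7.38, Gen-10 40/9≈4.44, Gen-18 10/21≈0.476.
All 6 L of Gen-17 fit (value 56) → 17 remain.
Gen-8: take in full, 8 L for value 59 → 9 left.
Gen-10: take in full, 9 L for value 40 → 0 left.
Total value = 155.

155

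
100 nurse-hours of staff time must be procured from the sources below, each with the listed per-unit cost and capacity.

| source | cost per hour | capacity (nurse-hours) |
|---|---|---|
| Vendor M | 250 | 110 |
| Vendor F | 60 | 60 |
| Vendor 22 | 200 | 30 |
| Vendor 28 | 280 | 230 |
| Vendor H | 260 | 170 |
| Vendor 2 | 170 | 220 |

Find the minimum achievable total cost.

Fill from the cheapest source first.
Vendor F at 60: take all 60 nurse-hours ; 40 still needed.
Take 40 from Vendor 2 at 170 to finish.
Vendor 22, Vendor M, Vendor H, Vendor 28: unused.
Cost = 60×60 + 40×170 = 10400.

10400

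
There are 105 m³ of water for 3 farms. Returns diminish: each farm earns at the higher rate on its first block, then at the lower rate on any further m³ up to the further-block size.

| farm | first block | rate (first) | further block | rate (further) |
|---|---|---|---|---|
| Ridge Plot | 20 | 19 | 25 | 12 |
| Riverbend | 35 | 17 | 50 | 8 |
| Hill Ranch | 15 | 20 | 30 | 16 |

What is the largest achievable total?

Rank every tier by rate: Hill Ranch/tier1 20 > Ridge Plot/tier1 19 > Riverbend/tier1 17 > Hill Ranch/tier2 16 > Ridge Plot/tier2 12 > Riverbend/tier2 8.
Hill Ranch tier1 at 20: fill all 15 → 90 left.
Ridge Plot tier1 at 19: fill all 20 → 70 left.
Fill Riverbend tier1 block (35 at 17) → 35 left.
Hill Ranch/tier2 (16): +30 → 5 left.
Ridge Plot tier2 at 12: only 5 left, fill 5.
Total = 20×15 + 19×20 + 17×35 + 16×30 + 12×5 = 1815.

1815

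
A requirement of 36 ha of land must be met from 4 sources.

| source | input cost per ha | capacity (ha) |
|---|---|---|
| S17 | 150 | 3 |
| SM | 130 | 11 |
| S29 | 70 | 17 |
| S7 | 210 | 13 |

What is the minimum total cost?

4120

Use sources in increasing cost order.
S29 (70): use full 17 → 19 ha to go.
SM at 130: take all 11 ha → 8 still needed.
Take 3 from S17 at 150 → need 5 more.
S7 (210): take the remaining 5 → done.
Cost = 17×70 + 11×130 + 3×150 + 5×210 = 4120.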